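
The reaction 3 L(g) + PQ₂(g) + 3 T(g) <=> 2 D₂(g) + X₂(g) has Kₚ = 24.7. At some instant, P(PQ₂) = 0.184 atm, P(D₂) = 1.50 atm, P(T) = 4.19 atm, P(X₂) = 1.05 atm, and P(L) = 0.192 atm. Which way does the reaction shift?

Qₚ = P(D₂)²·P(X₂) / (P(L)³·P(PQ₂)·P(T)³) = (1.50)²·(1.05) / ((0.192)³·(0.184)·(4.19)³) = 24.7
Qₚ = 24.7 = Kₚ, so the system is already at equilibrium.

neither direction; the system is at equilibrium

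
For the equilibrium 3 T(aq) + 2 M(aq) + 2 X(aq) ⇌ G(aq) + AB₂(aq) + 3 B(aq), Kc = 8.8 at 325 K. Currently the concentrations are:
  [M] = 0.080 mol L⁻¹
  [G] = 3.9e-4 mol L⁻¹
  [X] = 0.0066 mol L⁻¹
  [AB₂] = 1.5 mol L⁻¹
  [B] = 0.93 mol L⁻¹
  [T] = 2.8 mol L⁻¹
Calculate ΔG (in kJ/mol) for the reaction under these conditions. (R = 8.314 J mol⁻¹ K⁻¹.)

Qc = [G]·[AB₂]·[B]³ / ([T]³·[M]²·[X]²) = (3.9e-4)·(1.5)·(0.93)³ / ((2.8)³·(0.080)²·(0.0066)²) = 76.9
ΔG = RT ln(Qc/Kc) = (8.314 J mol⁻¹ K⁻¹)(325 K) × ln(76.9/8.8)
   = (2.702 kJ/mol)(2.168) = 5.86 kJ/mol
ΔG > 0, so the forward reaction is non-spontaneous (proceeds in reverse).

ΔG = 5.86 kJ/mol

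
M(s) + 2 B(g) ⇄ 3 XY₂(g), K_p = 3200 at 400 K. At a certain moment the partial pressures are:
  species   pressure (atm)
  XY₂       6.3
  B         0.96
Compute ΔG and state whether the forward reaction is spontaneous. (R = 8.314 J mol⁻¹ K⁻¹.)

(M is a pure solid — omitted from Q_p.)
Q_p = P(XY₂)³ / P(B)² = (6.3)³ / (0.96)² = 271
ΔG = RT ln(Q_p/K_p) = (8.314 J mol⁻¹ K⁻¹)(400 K) × ln(271/3200)
   = (3.326 kJ/mol)(-2.469) = -8.21 kJ/mol
ΔG < 0, so the forward reaction is spontaneous (proceeds forward).

ΔG = -8.21 kJ/mol; the forward reaction is spontaneous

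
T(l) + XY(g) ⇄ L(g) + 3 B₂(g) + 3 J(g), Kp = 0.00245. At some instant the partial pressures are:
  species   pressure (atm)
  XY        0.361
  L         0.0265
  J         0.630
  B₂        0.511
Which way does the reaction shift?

at equilibrium

(T is a pure liquid — omitted from Qp.)
Qp = P(L)·P(B₂)³·P(J)³ / P(XY) = (0.0265)·(0.511)³·(0.630)³ / (0.361) = 0.00245
Qp = 0.00245 = Kp, so the system is already at equilibrium.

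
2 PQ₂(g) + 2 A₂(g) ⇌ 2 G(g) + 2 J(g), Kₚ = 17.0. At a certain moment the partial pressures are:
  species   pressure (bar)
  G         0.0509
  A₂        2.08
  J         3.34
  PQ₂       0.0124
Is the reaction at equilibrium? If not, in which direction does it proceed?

Qₚ = P(G)²·P(J)² / (P(PQ₂)²·P(A₂)²) = (0.0509)²·(3.34)² / ((0.0124)²·(2.08)²) = 43.4
Qₚ = 43.4 > Kₚ = 17.0, so the reverse reaction proceeds.

toward reactants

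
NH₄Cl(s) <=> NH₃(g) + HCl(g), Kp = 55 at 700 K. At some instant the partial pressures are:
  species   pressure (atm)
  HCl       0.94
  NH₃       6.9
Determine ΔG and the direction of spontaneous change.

ΔG = -12.4 kJ/mol; the forward reaction is spontaneous

(NH₄Cl is a pure solid — omitted from Qp.)
Qp = P(NH₃)·P(HCl) = (6.9)·(0.94) = 6.49
ΔG = RT ln(Qp/Kp) = (8.314 J mol⁻¹ K⁻¹)(700 K) × ln(6.49/55)
   = (5.820 kJ/mol)(-2.137) = -12.4 kJ/mol
ΔG < 0, so the forward reaction is spontaneous (proceeds forward).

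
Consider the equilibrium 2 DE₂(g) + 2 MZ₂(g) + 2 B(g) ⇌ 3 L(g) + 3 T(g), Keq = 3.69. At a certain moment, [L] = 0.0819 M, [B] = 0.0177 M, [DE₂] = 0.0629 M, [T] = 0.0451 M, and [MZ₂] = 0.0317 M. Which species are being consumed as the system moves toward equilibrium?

L, T (products)

Q = [L]³·[T]³ / ([DE₂]²·[MZ₂]²·[B]²) = (0.0819)³·(0.0451)³ / ((0.0629)²·(0.0317)²·(0.0177)²) = 40.5
Q = 40.5 > Keq = 3.69: net reverse reaction.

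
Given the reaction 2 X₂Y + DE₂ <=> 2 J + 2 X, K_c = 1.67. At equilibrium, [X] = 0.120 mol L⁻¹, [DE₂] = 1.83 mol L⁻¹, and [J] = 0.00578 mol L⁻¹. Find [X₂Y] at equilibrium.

At equilibrium, K_c = [J]²·[X]² / ([X₂Y]²·[DE₂]) = 1.67.
(0.00578)²·(0.120)² / (([X₂Y])²·(1.83)) = 1.67
[X₂Y]² = 1.57×10⁻⁷ ⇒ [X₂Y] = 3.97×10⁻⁴ mol L⁻¹

[X₂Y] = 3.97×10⁻⁴ mol L⁻¹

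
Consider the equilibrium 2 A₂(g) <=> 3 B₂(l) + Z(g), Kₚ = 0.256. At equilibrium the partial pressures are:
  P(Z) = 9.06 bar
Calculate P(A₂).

P(A₂) = 5.95 bar

(B₂ is a pure liquid — omitted from Kₚ.)
At equilibrium, Kₚ = P(Z) / P(A₂)² = 0.256.
(9.06) / (P(A₂))² = 0.256
P(A₂)² = 35.4 ⇒ P(A₂) = 5.95 bar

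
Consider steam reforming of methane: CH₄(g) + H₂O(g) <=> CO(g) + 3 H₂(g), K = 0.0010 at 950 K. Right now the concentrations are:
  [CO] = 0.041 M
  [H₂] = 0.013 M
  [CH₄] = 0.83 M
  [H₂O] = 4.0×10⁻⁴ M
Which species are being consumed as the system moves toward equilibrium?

CH₄, H₂O (reactants)

Q = [CO]·[H₂]³ / ([CH₄]·[H₂O]) = (0.041)·(0.013)³ / ((0.83)·(4.0×10⁻⁴)) = 2.7×10⁻⁴
Q = 2.7×10⁻⁴ < K = 0.0010: net forward reaction.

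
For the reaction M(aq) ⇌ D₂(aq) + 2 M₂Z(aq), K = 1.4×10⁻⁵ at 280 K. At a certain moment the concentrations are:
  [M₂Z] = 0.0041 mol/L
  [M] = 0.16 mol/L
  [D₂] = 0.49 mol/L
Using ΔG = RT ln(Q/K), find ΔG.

ΔG = 3.03 kJ/mol

Q = [D₂]·[M₂Z]² / [M] = (0.49)·(0.0041)² / (0.16) = 5.15×10⁻⁵
ΔG = RT ln(Q/K) = (8.314 J mol⁻¹ K⁻¹)(280 K) × ln(5.15×10⁻⁵/1.4×10⁻⁵)
   = (2.328 kJ/mol)(1.303) = 3.03 kJ/mol
ΔG > 0, so the forward reaction is non-spontaneous (proceeds in reverse).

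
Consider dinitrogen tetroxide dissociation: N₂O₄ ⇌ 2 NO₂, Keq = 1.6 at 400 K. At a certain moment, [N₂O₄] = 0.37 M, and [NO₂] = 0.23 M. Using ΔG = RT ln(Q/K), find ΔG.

Q = [NO₂]² / [N₂O₄] = (0.23)² / (0.37) = 0.143
ΔG = RT ln(Q/Keq) = (8.314 J mol⁻¹ K⁻¹)(400 K) × ln(0.143/1.6)
   = (3.326 kJ/mol)(-2.415) = -8.03 kJ/mol
ΔG < 0, so the forward reaction is spontaneous (proceeds forward).

ΔG = -8.03 kJ/mol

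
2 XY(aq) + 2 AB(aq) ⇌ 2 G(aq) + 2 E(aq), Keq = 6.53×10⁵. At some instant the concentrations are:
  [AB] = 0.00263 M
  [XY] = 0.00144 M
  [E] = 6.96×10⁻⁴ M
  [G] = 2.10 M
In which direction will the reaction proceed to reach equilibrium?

Q = [G]²·[E]² / ([XY]²·[AB]²) = (2.10)²·(6.96×10⁻⁴)² / ((0.00144)²·(0.00263)²) = 1.49×10⁵
Q = 1.49×10⁵ < Keq = 6.53×10⁵, so the forward reaction proceeds.

to the right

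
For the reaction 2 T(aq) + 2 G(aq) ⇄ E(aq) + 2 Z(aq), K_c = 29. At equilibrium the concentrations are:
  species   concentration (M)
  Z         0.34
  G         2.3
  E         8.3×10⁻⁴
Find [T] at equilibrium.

[T] = 7.9×10⁻⁴ M

At equilibrium, K_c = [E]·[Z]² / ([T]²·[G]²) = 29.
(8.3×10⁻⁴)·(0.34)² / (([T])²·(2.3)²) = 29
[T]² = 6.25×10⁻⁷ ⇒ [T] = 7.9×10⁻⁴ M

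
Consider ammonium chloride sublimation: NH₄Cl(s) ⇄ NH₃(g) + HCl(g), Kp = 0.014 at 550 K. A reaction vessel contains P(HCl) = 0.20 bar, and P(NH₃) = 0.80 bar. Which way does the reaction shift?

(NH₄Cl is a pure solid — omitted from Qp.)
Qp = P(NH₃)·P(HCl) = (0.80)·(0.20) = 0.16
Qp = 0.16 > Kp = 0.014, so the reverse reaction proceeds.

to the left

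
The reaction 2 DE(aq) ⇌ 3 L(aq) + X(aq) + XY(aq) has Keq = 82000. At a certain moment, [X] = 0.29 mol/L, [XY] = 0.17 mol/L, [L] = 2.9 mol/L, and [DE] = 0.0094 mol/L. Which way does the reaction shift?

Q = [L]³·[X]·[XY] / [DE]² = (2.9)³·(0.29)·(0.17) / (0.0094)² = 14000
Q = 14000 < Keq = 82000, so the forward reaction proceeds.

to the right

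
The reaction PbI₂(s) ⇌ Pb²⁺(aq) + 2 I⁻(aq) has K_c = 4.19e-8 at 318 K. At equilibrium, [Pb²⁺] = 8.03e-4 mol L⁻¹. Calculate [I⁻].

[I⁻] = 0.00722 mol L⁻¹

(PbI₂ is a pure solid — omitted from K_c.)
At equilibrium, K_c = [Pb²⁺]·[I⁻]² = 4.19e-8.
(8.03e-4)·([I⁻])² = 4.19e-8
[I⁻]² = 5.22e-5 ⇒ [I⁻] = 0.00722 mol L⁻¹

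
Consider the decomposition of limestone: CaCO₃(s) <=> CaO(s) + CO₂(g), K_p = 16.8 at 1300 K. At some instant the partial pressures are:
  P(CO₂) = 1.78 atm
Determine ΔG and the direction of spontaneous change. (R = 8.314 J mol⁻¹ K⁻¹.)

(CaCO₃, CaO are pure solids — omitted from Q_p.)
Q_p = P(CO₂) = 1.78
ΔG = RT ln(Q_p/K_p) = (8.314 J mol⁻¹ K⁻¹)(1300 K) × ln(1.78/16.8)
   = (10.81 kJ/mol)(-2.245) = -24.3 kJ/mol
ΔG < 0, so the forward reaction is spontaneous (proceeds forward).

ΔG = -24.3 kJ/mol; the forward reaction is spontaneous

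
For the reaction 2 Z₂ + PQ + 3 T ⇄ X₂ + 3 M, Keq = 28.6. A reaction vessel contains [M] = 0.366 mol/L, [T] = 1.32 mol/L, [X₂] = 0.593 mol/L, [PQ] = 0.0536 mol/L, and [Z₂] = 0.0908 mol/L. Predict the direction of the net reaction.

neither direction; the system is at equilibrium

Q = [X₂]·[M]³ / ([Z₂]²·[PQ]·[T]³) = (0.593)·(0.366)³ / ((0.0908)²·(0.0536)·(1.32)³) = 28.6
Q = 28.6 = Keq, so the system is already at equilibrium.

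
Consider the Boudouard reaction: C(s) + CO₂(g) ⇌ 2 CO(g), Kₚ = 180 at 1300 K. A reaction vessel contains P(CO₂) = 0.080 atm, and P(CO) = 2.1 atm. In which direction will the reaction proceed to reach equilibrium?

toward products

(C is a pure solid — omitted from Qₚ.)
Qₚ = P(CO)² / P(CO₂) = (2.1)² / (0.080) = 55
Qₚ = 55 < Kₚ = 180, so the forward reaction proceeds.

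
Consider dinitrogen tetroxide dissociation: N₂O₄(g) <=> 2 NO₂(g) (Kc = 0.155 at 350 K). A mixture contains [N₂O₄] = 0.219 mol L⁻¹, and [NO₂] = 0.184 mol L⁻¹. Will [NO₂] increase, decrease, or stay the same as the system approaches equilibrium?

stay the same

Qc = [NO₂]² / [N₂O₄] = (0.184)² / (0.219) = 0.155
Qc = 0.155 = Kc; the system is at equilibrium.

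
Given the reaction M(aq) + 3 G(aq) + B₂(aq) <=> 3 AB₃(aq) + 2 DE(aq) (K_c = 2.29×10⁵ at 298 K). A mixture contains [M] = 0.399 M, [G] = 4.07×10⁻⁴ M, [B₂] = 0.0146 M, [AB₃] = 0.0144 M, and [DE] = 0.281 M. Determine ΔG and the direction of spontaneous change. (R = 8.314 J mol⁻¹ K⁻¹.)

Q_c = [AB₃]³·[DE]² / ([M]·[G]³·[B₂]) = (0.0144)³·(0.281)² / ((0.399)·(4.07×10⁻⁴)³·(0.0146)) = 6.00×10⁵
ΔG = RT ln(Q_c/K_c) = (8.314 J mol⁻¹ K⁻¹)(298 K) × ln(6.00×10⁵/2.29×10⁵)
   = (2.478 kJ/mol)(0.9632) = 2.39 kJ/mol
ΔG > 0, so the forward reaction is non-spontaneous (proceeds in reverse).

ΔG = 2.39 kJ/mol; the forward reaction is non-spontaneous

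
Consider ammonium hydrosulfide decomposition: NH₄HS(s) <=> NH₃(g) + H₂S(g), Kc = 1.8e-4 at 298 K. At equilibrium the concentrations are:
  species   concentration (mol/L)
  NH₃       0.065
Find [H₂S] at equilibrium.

[H₂S] = 0.0028 mol/L

(NH₄HS is a pure solid — omitted from Kc.)
At equilibrium, Kc = [NH₃]·[H₂S] = 1.8e-4.
(0.065)·([H₂S]) = 1.8e-4
[H₂S] = 0.00277 = 0.0028 mol/L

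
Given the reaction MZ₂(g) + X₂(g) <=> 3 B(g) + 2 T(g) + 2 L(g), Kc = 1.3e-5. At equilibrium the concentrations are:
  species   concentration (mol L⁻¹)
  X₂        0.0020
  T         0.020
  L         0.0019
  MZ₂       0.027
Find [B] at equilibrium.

At equilibrium, Kc = [B]³·[T]²·[L]² / ([MZ₂]·[X₂]) = 1.3e-5.
([B])³·(0.020)²·(0.0019)² / ((0.027)·(0.0020)) = 1.3e-5
[B]³ = 0.486 ⇒ [B] = 0.79 mol L⁻¹

[B] = 0.79 mol L⁻¹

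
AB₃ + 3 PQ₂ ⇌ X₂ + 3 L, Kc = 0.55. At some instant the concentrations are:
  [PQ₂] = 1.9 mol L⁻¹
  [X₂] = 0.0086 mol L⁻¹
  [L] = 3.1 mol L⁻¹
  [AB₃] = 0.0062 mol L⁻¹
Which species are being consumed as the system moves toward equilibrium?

X₂, L (products)

Qc = [X₂]·[L]³ / ([AB₃]·[PQ₂]³) = (0.0086)·(3.1)³ / ((0.0062)·(1.9)³) = 6.0
Qc = 6.0 > Kc = 0.55: net reverse reaction.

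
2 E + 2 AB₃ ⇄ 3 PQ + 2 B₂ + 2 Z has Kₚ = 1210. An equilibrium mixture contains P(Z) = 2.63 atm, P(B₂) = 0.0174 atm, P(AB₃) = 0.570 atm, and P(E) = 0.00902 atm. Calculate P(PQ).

P(PQ) = 2.48 atm

At equilibrium, Kₚ = P(PQ)³·P(B₂)²·P(Z)² / (P(E)²·P(AB₃)²) = 1210.
(P(PQ))³·(0.0174)²·(2.63)² / ((0.00902)²·(0.570)²) = 1210
P(PQ)³ = 15.3 ⇒ P(PQ) = 2.48 atm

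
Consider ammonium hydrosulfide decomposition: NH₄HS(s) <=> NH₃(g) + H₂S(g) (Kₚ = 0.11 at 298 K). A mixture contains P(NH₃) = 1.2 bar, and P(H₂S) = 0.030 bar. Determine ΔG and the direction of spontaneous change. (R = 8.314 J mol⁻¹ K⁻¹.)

ΔG = -2.77 kJ/mol; the forward reaction is spontaneous

(NH₄HS is a pure solid — omitted from Qₚ.)
Qₚ = P(NH₃)·P(H₂S) = (1.2)·(0.030) = 0.0360
ΔG = RT ln(Qₚ/Kₚ) = (8.314 J mol⁻¹ K⁻¹)(298 K) × ln(0.0360/0.11)
   = (2.478 kJ/mol)(-1.117) = -2.77 kJ/mol
ΔG < 0, so the forward reaction is spontaneous (proceeds forward).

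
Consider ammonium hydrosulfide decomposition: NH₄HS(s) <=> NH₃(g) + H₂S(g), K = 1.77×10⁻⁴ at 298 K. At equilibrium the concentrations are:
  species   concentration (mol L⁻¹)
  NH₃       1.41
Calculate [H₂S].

[H₂S] = 1.26×10⁻⁴ mol L⁻¹

(NH₄HS is a pure solid — omitted from K.)
At equilibrium, K = [NH₃]·[H₂S] = 1.77×10⁻⁴.
(1.41)·([H₂S]) = 1.77×10⁻⁴
[H₂S] = 1.26×10⁻⁴ mol L⁻¹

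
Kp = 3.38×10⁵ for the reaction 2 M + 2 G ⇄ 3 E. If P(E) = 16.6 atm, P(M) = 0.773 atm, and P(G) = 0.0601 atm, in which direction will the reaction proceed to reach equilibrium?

Qp = P(E)³ / (P(M)²·P(G)²) = (16.6)³ / ((0.773)²·(0.0601)²) = 2.12×10⁶
Qp = 2.12×10⁶ > Kp = 3.38×10⁵, so the reverse reaction proceeds.

in the reverse direction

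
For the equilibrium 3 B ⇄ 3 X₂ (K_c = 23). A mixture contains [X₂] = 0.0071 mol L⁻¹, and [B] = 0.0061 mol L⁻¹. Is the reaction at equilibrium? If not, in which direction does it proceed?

Q_c = [X₂]³ / [B]³ = (0.0071)³ / (0.0061)³ = 1.6
Q_c = 1.6 < K_c = 23, so the forward reaction proceeds.

in the forward direction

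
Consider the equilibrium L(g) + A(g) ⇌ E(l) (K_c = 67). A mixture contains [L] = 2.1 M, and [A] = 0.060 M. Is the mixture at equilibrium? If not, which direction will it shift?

no; Q < K, reaction proceeds forward

(E is a pure liquid — omitted from Q_c.)
Q_c = 1 / ([L]·[A]) = 1 / ((2.1)·(0.060)) = 7.9
Q_c = 7.9 < K_c = 67: net forward reaction.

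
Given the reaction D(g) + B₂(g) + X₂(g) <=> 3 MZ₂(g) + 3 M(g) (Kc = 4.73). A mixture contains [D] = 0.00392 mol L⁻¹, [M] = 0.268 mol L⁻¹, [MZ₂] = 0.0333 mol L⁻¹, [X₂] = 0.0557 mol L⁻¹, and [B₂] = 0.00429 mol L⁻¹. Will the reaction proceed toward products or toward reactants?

Qc = [MZ₂]³·[M]³ / ([D]·[B₂]·[X₂]) = (0.0333)³·(0.268)³ / ((0.00392)·(0.00429)·(0.0557)) = 0.759
Qc = 0.759 < Kc = 4.73, so the forward reaction proceeds.

forward (toward products)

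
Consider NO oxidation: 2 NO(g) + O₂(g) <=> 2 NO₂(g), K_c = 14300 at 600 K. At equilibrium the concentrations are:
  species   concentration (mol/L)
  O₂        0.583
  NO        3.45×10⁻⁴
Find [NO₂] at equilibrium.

At equilibrium, K_c = [NO₂]² / ([NO]²·[O₂]) = 14300.
([NO₂])² / ((3.45×10⁻⁴)²·(0.583)) = 14300
[NO₂]² = 9.92×10⁻⁴ ⇒ [NO₂] = 0.0315 mol/L

[NO₂] = 0.0315 mol/L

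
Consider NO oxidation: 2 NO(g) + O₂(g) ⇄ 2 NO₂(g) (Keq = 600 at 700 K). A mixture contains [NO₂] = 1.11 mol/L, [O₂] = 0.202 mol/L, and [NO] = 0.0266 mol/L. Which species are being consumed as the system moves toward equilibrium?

NO₂ (products)

Q = [NO₂]² / ([NO]²·[O₂]) = (1.11)² / ((0.0266)²·(0.202)) = 8620
Q = 8620 > Keq = 600: net reverse reaction.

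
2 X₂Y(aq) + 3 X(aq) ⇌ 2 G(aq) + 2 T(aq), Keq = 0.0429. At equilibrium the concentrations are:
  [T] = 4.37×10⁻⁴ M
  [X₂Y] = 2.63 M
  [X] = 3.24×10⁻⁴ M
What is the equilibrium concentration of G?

[G] = 0.00727 M

At equilibrium, Keq = [G]²·[T]² / ([X₂Y]²·[X]³) = 0.0429.
([G])²·(4.37×10⁻⁴)² / ((2.63)²·(3.24×10⁻⁴)³) = 0.0429
[G]² = 5.28×10⁻⁵ ⇒ [G] = 0.00727 M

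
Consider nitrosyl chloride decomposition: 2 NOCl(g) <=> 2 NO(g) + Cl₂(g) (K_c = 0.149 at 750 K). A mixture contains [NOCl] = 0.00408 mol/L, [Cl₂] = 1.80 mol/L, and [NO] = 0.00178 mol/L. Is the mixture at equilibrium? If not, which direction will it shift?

Q_c = [NO]²·[Cl₂] / [NOCl]² = (0.00178)²·(1.80) / (0.00408)² = 0.343
Q_c = 0.343 > K_c = 0.149: net reverse reaction.

no; Q > K, reaction proceeds in reverse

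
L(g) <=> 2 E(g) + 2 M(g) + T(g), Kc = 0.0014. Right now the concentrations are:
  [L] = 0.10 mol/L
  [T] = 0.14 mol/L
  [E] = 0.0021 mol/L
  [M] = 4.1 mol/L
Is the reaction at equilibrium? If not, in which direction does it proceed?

to the right

Qc = [E]²·[M]²·[T] / [L] = (0.0021)²·(4.1)²·(0.14) / (0.10) = 1.0×10⁻⁴
Qc = 1.0×10⁻⁴ < Kc = 0.0014, so the forward reaction proceeds.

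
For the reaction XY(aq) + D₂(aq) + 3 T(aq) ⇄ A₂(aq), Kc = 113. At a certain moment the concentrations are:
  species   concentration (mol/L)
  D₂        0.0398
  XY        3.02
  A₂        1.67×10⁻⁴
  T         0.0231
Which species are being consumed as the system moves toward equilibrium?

none (at equilibrium)

Qc = [A₂] / ([XY]·[D₂]·[T]³) = (1.67×10⁻⁴) / ((3.02)·(0.0398)·(0.0231)³) = 113
Qc = 113 = Kc; the system is at equilibrium.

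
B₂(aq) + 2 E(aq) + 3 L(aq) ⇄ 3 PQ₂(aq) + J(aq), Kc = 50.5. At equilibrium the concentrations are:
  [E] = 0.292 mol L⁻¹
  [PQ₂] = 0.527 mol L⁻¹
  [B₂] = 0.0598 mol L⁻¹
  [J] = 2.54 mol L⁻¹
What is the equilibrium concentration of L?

At equilibrium, Kc = [PQ₂]³·[J] / ([B₂]·[E]²·[L]³) = 50.5.
(0.527)³·(2.54) / ((0.0598)·(0.292)²·([L])³) = 50.5
[L]³ = 1.44 ⇒ [L] = 1.13 mol L⁻¹

[L] = 1.13 mol L⁻¹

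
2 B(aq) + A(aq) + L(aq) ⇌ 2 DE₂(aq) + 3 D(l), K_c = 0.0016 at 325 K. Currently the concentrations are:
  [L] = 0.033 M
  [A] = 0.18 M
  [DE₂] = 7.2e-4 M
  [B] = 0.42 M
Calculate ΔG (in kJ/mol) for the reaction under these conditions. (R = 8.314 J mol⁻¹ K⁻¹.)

(D is a pure liquid — omitted from Q_c.)
Q_c = [DE₂]² / ([B]²·[A]·[L]) = (7.2e-4)² / ((0.42)²·(0.18)·(0.033)) = 4.95e-4
ΔG = RT ln(Q_c/K_c) = (8.314 J mol⁻¹ K⁻¹)(325 K) × ln(4.95e-4/0.0016)
   = (2.702 kJ/mol)(-1.173) = -3.17 kJ/mol
ΔG < 0, so the forward reaction is spontaneous (proceeds forward).

ΔG = -3.17 kJ/mol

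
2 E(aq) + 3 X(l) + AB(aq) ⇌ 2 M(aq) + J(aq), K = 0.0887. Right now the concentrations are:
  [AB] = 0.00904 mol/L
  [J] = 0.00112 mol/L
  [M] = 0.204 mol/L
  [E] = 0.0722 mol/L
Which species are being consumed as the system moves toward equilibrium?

(X is a pure liquid — omitted from Q.)
Q = [M]²·[J] / ([E]²·[AB]) = (0.204)²·(0.00112) / ((0.0722)²·(0.00904)) = 0.989
Q = 0.989 > K = 0.0887: net reverse reaction.

M, J (products)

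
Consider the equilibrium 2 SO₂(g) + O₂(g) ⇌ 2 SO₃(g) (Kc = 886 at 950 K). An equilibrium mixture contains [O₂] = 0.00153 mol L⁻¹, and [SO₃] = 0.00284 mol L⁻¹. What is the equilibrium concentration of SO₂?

At equilibrium, Kc = [SO₃]² / ([SO₂]²·[O₂]) = 886.
(0.00284)² / (([SO₂])²·(0.00153)) = 886
[SO₂]² = 5.95e-6 ⇒ [SO₂] = 0.00244 mol L⁻¹

[SO₂] = 0.00244 mol L⁻¹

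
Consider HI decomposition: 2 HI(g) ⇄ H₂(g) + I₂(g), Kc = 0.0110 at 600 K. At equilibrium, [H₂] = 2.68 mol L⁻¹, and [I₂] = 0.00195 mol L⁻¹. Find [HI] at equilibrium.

At equilibrium, Kc = [H₂]·[I₂] / [HI]² = 0.0110.
(2.68)·(0.00195) / ([HI])² = 0.0110
[HI]² = 0.475 ⇒ [HI] = 0.689 mol L⁻¹

[HI] = 0.689 mol L⁻¹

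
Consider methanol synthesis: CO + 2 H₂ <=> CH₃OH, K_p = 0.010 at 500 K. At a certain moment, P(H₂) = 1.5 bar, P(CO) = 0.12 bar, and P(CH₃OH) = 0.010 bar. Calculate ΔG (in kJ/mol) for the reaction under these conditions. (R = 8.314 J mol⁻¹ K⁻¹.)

ΔG = 5.44 kJ/mol

Q_p = P(CH₃OH) / (P(CO)·P(H₂)²) = (0.010) / ((0.12)·(1.5)²) = 0.0370
ΔG = RT ln(Q_p/K_p) = (8.314 J mol⁻¹ K⁻¹)(500 K) × ln(0.0370/0.010)
   = (4.157 kJ/mol)(1.308) = 5.44 kJ/mol
ΔG > 0, so the forward reaction is non-spontaneous (proceeds in reverse).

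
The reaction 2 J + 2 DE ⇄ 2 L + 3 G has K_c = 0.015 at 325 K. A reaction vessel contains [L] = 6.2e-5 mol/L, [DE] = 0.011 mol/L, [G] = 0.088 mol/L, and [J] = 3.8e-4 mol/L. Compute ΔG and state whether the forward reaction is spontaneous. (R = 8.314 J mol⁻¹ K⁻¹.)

Q_c = [L]²·[G]³ / ([J]²·[DE]²) = (6.2e-5)²·(0.088)³ / ((3.8e-4)²·(0.011)²) = 0.150
ΔG = RT ln(Q_c/K_c) = (8.314 J mol⁻¹ K⁻¹)(325 K) × ln(0.150/0.015)
   = (2.702 kJ/mol)(2.303) = 6.22 kJ/mol
ΔG > 0, so the forward reaction is non-spontaneous (proceeds in reverse).

ΔG = 6.22 kJ/mol; the forward reaction is non-spontaneous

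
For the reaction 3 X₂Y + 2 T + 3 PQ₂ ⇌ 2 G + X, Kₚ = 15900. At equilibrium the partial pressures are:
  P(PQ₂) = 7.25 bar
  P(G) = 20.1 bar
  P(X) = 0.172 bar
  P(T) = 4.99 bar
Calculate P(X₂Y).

At equilibrium, Kₚ = P(G)²·P(X) / (P(X₂Y)³·P(T)²·P(PQ₂)³) = 15900.
(20.1)²·(0.172) / ((P(X₂Y))³·(4.99)²·(7.25)³) = 15900
P(X₂Y)³ = 4.61e-7 ⇒ P(X₂Y) = 0.00772 bar

P(X₂Y) = 0.00772 bar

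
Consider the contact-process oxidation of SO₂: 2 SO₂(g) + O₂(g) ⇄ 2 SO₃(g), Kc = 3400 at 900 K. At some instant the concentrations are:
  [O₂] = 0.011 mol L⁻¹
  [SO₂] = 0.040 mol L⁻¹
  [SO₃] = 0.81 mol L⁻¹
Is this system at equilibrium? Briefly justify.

no; Q > K, reaction proceeds in reverse

Qc = [SO₃]² / ([SO₂]²·[O₂]) = (0.81)² / ((0.040)²·(0.011)) = 37000
Qc = 37000 > Kc = 3400: net reverse reaction.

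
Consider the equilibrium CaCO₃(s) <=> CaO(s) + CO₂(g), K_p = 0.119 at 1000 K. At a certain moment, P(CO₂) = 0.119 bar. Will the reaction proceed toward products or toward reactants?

neither direction; the system is at equilibrium

(CaCO₃, CaO are pure solids — omitted from Q_p.)
Q_p = P(CO₂) = 0.119
Q_p = 0.119 = K_p, so the system is already at equilibrium.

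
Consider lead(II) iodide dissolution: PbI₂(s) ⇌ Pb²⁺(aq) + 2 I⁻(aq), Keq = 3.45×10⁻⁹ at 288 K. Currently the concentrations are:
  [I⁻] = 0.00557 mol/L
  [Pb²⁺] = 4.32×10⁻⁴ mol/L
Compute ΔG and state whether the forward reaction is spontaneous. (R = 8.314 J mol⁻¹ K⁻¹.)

ΔG = 3.25 kJ/mol; the forward reaction is non-spontaneous

(PbI₂ is a pure solid — omitted from Q.)
Q = [Pb²⁺]·[I⁻]² = (4.32×10⁻⁴)·(0.00557)² = 1.34×10⁻⁸
ΔG = RT ln(Q/Keq) = (8.314 J mol⁻¹ K⁻¹)(288 K) × ln(1.34×10⁻⁸/3.45×10⁻⁹)
   = (2.394 kJ/mol)(1.357) = 3.25 kJ/mol
ΔG > 0, so the forward reaction is non-spontaneous (proceeds in reverse).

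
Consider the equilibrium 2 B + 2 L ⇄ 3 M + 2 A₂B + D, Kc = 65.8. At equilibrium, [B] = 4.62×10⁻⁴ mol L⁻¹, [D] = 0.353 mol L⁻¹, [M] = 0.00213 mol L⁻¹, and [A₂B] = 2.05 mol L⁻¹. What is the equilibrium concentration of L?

[L] = 0.0319 mol L⁻¹

At equilibrium, Kc = [M]³·[A₂B]²·[D] / ([B]²·[L]²) = 65.8.
(0.00213)³·(2.05)²·(0.353) / ((4.62×10⁻⁴)²·([L])²) = 65.8
[L]² = 0.00102 ⇒ [L] = 0.0319 mol L⁻¹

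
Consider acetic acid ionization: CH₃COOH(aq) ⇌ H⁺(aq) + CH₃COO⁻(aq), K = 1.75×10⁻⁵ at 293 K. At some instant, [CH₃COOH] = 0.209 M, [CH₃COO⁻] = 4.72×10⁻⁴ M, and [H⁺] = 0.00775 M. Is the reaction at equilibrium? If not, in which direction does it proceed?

Q = [H⁺]·[CH₃COO⁻] / [CH₃COOH] = (0.00775)·(4.72×10⁻⁴) / (0.209) = 1.75×10⁻⁵
Q = 1.75×10⁻⁵ = K, so the system is already at equilibrium.

at equilibrium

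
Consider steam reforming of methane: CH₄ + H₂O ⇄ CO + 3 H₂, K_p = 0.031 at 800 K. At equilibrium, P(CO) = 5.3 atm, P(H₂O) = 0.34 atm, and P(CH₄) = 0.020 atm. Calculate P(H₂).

At equilibrium, K_p = P(CO)·P(H₂)³ / (P(CH₄)·P(H₂O)) = 0.031.
(5.3)·(P(H₂))³ / ((0.020)·(0.34)) = 0.031
P(H₂)³ = 3.98×10⁻⁵ ⇒ P(H₂) = 0.034 atm

P(H₂) = 0.034 atm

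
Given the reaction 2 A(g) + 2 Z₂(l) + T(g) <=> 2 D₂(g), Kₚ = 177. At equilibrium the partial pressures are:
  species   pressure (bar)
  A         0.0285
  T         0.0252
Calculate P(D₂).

(Z₂ is a pure liquid — omitted from Kₚ.)
At equilibrium, Kₚ = P(D₂)² / (P(A)²·P(T)) = 177.
(P(D₂))² / ((0.0285)²·(0.0252)) = 177
P(D₂)² = 0.00362 ⇒ P(D₂) = 0.0602 bar

P(D₂) = 0.0602 bar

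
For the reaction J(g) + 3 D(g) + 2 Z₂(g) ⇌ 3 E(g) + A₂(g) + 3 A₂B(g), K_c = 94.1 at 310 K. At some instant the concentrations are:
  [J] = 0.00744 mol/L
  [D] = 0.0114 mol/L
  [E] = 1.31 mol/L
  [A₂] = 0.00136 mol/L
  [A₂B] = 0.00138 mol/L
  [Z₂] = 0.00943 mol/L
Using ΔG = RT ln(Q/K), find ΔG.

Q_c = [E]³·[A₂]·[A₂B]³ / ([J]·[D]³·[Z₂]²) = (1.31)³·(0.00136)·(0.00138)³ / ((0.00744)·(0.0114)³·(0.00943)²) = 8.20
ΔG = RT ln(Q_c/K_c) = (8.314 J mol⁻¹ K⁻¹)(310 K) × ln(8.20/94.1)
   = (2.577 kJ/mol)(-2.440) = -6.29 kJ/mol
ΔG < 0, so the forward reaction is spontaneous (proceeds forward).

ΔG = -6.29 kJ/mol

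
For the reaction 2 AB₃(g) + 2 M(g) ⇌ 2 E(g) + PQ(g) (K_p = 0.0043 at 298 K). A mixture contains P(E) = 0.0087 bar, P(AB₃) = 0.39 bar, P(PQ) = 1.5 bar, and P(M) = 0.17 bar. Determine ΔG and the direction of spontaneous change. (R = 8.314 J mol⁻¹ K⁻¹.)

Q_p = P(E)²·P(PQ) / (P(AB₃)²·P(M)²) = (0.0087)²·(1.5) / ((0.39)²·(0.17)²) = 0.0258
ΔG = RT ln(Q_p/K_p) = (8.314 J mol⁻¹ K⁻¹)(298 K) × ln(0.0258/0.0043)
   = (2.478 kJ/mol)(1.792) = 4.44 kJ/mol
ΔG > 0, so the forward reaction is non-spontaneous (proceeds in reverse).

ΔG = 4.44 kJ/mol; the forward reaction is non-spontaneous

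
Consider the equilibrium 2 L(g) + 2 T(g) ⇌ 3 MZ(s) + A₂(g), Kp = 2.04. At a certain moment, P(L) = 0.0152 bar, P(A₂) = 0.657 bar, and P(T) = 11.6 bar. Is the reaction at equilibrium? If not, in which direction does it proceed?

(MZ is a pure solid — omitted from Qp.)
Qp = P(A₂) / (P(L)²·P(T)²) = (0.657) / ((0.0152)²·(11.6)²) = 21.1
Qp = 21.1 > Kp = 2.04, so the reverse reaction proceeds.

toward reactants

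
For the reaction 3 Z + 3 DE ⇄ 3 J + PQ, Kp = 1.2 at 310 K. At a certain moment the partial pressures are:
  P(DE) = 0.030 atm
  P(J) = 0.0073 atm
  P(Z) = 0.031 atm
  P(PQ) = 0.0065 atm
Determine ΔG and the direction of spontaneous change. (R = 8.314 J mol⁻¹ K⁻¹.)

ΔG = 2.48 kJ/mol; the forward reaction is non-spontaneous

Qp = P(J)³·P(PQ) / (P(Z)³·P(DE)³) = (0.0073)³·(0.0065) / ((0.031)³·(0.030)³) = 3.14
ΔG = RT ln(Qp/Kp) = (8.314 J mol⁻¹ K⁻¹)(310 K) × ln(3.14/1.2)
   = (2.577 kJ/mol)(0.9619) = 2.48 kJ/mol
ΔG > 0, so the forward reaction is non-spontaneous (proceeds in reverse).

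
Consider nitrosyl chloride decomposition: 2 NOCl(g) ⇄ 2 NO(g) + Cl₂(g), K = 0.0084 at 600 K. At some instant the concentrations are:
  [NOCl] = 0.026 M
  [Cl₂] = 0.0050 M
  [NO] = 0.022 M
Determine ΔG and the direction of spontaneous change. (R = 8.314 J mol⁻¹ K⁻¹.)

ΔG = -4.25 kJ/mol; the forward reaction is spontaneous

Q = [NO]²·[Cl₂] / [NOCl]² = (0.022)²·(0.0050) / (0.026)² = 0.00358
ΔG = RT ln(Q/K) = (8.314 J mol⁻¹ K⁻¹)(600 K) × ln(0.00358/0.0084)
   = (4.988 kJ/mol)(-0.8529) = -4.25 kJ/mol
ΔG < 0, so the forward reaction is spontaneous (proceeds forward).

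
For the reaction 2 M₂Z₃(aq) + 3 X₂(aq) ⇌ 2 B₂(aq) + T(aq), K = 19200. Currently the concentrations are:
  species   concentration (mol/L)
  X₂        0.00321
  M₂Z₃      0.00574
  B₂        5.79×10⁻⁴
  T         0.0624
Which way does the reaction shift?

Q = [B₂]²·[T] / ([M₂Z₃]²·[X₂]³) = (5.79×10⁻⁴)²·(0.0624) / ((0.00574)²·(0.00321)³) = 19200
Q = 19200 = K, so the system is already at equilibrium.

neither direction; the system is at equilibrium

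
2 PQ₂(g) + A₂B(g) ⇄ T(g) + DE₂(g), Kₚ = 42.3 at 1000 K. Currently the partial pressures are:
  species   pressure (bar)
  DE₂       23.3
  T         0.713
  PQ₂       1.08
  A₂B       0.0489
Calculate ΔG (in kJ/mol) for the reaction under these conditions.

ΔG = 16.0 kJ/mol

Qₚ = P(T)·P(DE₂) / (P(PQ₂)²·P(A₂B)) = (0.713)·(23.3) / ((1.08)²·(0.0489)) = 291
ΔG = RT ln(Qₚ/Kₚ) = (8.314 J mol⁻¹ K⁻¹)(1000 K) × ln(291/42.3)
   = (8.314 kJ/mol)(1.929) = 16.0 kJ/mol
ΔG > 0, so the forward reaction is non-spontaneous (proceeds in reverse).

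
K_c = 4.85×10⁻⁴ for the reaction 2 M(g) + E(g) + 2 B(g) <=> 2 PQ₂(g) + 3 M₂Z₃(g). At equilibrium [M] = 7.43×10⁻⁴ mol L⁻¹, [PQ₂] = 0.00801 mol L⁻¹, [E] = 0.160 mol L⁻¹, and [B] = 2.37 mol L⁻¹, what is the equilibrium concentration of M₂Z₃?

[M₂Z₃] = 0.0155 mol L⁻¹

At equilibrium, K_c = [PQ₂]²·[M₂Z₃]³ / ([M]²·[E]·[B]²) = 4.85×10⁻⁴.
(0.00801)²·([M₂Z₃])³ / ((7.43×10⁻⁴)²·(0.160)·(2.37)²) = 4.85×10⁻⁴
[M₂Z₃]³ = 3.75×10⁻⁶ ⇒ [M₂Z₃] = 0.0155 mol L⁻¹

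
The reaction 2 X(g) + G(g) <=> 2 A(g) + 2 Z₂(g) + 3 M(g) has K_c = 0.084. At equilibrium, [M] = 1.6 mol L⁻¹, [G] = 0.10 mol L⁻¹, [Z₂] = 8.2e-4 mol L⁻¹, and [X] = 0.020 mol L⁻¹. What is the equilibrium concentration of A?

At equilibrium, K_c = [A]²·[Z₂]²·[M]³ / ([X]²·[G]) = 0.084.
([A])²·(8.2e-4)²·(1.6)³ / ((0.020)²·(0.10)) = 0.084
[A]² = 1.22 ⇒ [A] = 1.1 mol L⁻¹

[A] = 1.1 mol L⁻¹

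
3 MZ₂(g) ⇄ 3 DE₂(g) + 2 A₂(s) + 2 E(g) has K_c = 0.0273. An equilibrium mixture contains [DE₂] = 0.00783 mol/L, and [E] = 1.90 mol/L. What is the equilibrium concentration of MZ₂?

(A₂ is a pure solid — omitted from K_c.)
At equilibrium, K_c = [DE₂]³·[E]² / [MZ₂]³ = 0.0273.
(0.00783)³·(1.90)² / ([MZ₂])³ = 0.0273
[MZ₂]³ = 6.35×10⁻⁵ ⇒ [MZ₂] = 0.0399 mol/L

[MZ₂] = 0.0399 mol/L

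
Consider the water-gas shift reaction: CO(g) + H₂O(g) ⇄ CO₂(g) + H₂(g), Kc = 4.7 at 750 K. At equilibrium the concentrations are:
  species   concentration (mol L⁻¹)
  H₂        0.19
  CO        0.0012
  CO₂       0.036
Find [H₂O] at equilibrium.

At equilibrium, Kc = [CO₂]·[H₂] / ([CO]·[H₂O]) = 4.7.
(0.036)·(0.19) / ((0.0012)·([H₂O])) = 4.7
[H₂O] = 1.21 = 1.2 mol L⁻¹

[H₂O] = 1.2 mol L⁻¹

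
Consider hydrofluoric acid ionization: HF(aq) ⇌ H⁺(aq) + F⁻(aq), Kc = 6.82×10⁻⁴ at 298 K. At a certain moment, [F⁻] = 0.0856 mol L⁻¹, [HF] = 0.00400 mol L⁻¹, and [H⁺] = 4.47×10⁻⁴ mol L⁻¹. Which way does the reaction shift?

Qc = [H⁺]·[F⁻] / [HF] = (4.47×10⁻⁴)·(0.0856) / (0.00400) = 0.00957
Qc = 0.00957 > Kc = 6.82×10⁻⁴, so the reverse reaction proceeds.

reverse (toward reactants)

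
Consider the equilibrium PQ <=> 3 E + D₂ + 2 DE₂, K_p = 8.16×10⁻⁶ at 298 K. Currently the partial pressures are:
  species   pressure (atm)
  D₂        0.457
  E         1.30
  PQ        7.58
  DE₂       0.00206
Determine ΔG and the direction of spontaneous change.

Q_p = P(E)³·P(D₂)·P(DE₂)² / P(PQ) = (1.30)³·(0.457)·(0.00206)² / (7.58) = 5.62×10⁻⁷
ΔG = RT ln(Q_p/K_p) = (8.314 J mol⁻¹ K⁻¹)(298 K) × ln(5.62×10⁻⁷/8.16×10⁻⁶)
   = (2.478 kJ/mol)(-2.675) = -6.63 kJ/mol
ΔG < 0, so the forward reaction is spontaneous (proceeds forward).

ΔG = -6.63 kJ/mol; the forward reaction is spontaneous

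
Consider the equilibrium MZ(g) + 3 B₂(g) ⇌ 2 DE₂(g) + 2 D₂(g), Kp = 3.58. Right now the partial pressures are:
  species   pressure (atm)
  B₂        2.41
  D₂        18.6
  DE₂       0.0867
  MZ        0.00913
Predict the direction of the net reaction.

Qp = P(DE₂)²·P(D₂)² / (P(MZ)·P(B₂)³) = (0.0867)²·(18.6)² / ((0.00913)·(2.41)³) = 20.3
Qp = 20.3 > Kp = 3.58, so the reverse reaction proceeds.

reverse (toward reactants)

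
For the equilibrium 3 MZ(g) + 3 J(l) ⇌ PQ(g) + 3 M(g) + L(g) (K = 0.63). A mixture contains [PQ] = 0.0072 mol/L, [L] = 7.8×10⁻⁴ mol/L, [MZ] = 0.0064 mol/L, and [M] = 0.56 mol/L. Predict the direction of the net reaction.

to the left

(J is a pure liquid — omitted from Q.)
Q = [PQ]·[M]³·[L] / [MZ]³ = (0.0072)·(0.56)³·(7.8×10⁻⁴) / (0.0064)³ = 3.8
Q = 3.8 > K = 0.63, so the reverse reaction proceeds.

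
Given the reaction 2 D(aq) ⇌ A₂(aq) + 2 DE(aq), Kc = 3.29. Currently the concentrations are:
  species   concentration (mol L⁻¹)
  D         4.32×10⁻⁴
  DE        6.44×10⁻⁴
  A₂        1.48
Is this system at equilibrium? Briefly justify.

yes, at equilibrium

Qc = [A₂]·[DE]² / [D]² = (1.48)·(6.44×10⁻⁴)² / (4.32×10⁻⁴)² = 3.29
Qc = 3.29 = Kc; the system is at equilibrium.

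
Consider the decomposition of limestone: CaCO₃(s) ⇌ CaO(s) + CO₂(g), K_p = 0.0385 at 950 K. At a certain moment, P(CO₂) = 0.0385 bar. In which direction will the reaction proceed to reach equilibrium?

(CaCO₃, CaO are pure solids — omitted from Q_p.)
Q_p = P(CO₂) = 0.0385
Q_p = 0.0385 = K_p, so the system is already at equilibrium.

at equilibrium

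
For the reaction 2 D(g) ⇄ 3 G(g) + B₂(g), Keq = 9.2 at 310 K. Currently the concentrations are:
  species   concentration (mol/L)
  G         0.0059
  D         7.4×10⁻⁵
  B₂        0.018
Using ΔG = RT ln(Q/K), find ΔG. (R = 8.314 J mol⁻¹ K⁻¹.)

Q = [G]³·[B₂] / [D]² = (0.0059)³·(0.018) / (7.4×10⁻⁵)² = 0.675
ΔG = RT ln(Q/Keq) = (8.314 J mol⁻¹ K⁻¹)(310 K) × ln(0.675/9.2)
   = (2.577 kJ/mol)(-2.612) = -6.73 kJ/mol
ΔG < 0, so the forward reaction is spontaneous (proceeds forward).

ΔG = -6.73 kJ/mol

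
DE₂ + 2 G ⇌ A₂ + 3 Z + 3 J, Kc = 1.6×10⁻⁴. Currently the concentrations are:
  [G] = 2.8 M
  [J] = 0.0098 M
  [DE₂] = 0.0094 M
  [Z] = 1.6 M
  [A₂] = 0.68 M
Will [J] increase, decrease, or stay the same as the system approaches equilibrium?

increase

Qc = [A₂]·[Z]³·[J]³ / ([DE₂]·[G]²) = (0.68)·(1.6)³·(0.0098)³ / ((0.0094)·(2.8)²) = 3.6×10⁻⁵
Qc = 3.6×10⁻⁵ < Kc = 1.6×10⁻⁴: net forward reaction.
J is a product, so it increases.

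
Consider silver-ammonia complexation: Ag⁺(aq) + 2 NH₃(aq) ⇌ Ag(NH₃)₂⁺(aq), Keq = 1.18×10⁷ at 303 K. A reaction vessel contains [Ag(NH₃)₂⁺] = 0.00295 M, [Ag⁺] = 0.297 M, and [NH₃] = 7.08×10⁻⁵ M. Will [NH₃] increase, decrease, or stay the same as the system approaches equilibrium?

decrease

Q = [Ag(NH₃)₂⁺] / ([Ag⁺]·[NH₃]²) = (0.00295) / ((0.297)·(7.08×10⁻⁵)²) = 1.98×10⁶
Q = 1.98×10⁶ < Keq = 1.18×10⁷: net forward reaction.
NH₃ is a reactant, so it decreases.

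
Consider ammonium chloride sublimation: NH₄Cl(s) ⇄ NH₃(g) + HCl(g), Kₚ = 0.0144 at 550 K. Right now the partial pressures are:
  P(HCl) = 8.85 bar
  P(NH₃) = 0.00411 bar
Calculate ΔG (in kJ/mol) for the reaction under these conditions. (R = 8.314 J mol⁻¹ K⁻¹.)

ΔG = 4.24 kJ/mol

(NH₄Cl is a pure solid — omitted from Qₚ.)
Qₚ = P(NH₃)·P(HCl) = (0.00411)·(8.85) = 0.0364
ΔG = RT ln(Qₚ/Kₚ) = (8.314 J mol⁻¹ K⁻¹)(550 K) × ln(0.0364/0.0144)
   = (4.573 kJ/mol)(0.9273) = 4.24 kJ/mol
ΔG > 0, so the forward reaction is non-spontaneous (proceeds in reverse).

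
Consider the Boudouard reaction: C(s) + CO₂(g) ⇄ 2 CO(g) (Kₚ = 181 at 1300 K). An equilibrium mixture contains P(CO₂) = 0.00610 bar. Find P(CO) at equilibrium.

(C is a pure solid — omitted from Kₚ.)
At equilibrium, Kₚ = P(CO)² / P(CO₂) = 181.
(P(CO))² / (0.00610) = 181
P(CO)² = 1.10 ⇒ P(CO) = 1.05 bar

P(CO) = 1.05 bar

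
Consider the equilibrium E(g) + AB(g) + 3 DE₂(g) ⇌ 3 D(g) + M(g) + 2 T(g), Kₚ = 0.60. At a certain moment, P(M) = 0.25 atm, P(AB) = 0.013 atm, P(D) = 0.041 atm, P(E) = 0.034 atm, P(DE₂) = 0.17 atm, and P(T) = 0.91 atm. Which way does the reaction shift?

Qₚ = P(D)³·P(M)·P(T)² / (P(E)·P(AB)·P(DE₂)³) = (0.041)³·(0.25)·(0.91)² / ((0.034)·(0.013)·(0.17)³) = 6.6
Qₚ = 6.6 > Kₚ = 0.60, so the reverse reaction proceeds.

to the left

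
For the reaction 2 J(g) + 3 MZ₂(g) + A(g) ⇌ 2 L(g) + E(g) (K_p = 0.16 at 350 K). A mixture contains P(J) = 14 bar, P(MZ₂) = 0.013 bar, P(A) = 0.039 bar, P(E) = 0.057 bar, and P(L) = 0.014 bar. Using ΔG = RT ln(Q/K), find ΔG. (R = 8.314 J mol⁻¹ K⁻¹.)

Q_p = P(L)²·P(E) / (P(J)²·P(MZ₂)³·P(A)) = (0.014)²·(0.057) / ((14)²·(0.013)³·(0.039)) = 0.665
ΔG = RT ln(Q_p/K_p) = (8.314 J mol⁻¹ K⁻¹)(350 K) × ln(0.665/0.16)
   = (2.910 kJ/mol)(1.425) = 4.15 kJ/mol
ΔG > 0, so the forward reaction is non-spontaneous (proceeds in reverse).

ΔG = 4.15 kJ/mol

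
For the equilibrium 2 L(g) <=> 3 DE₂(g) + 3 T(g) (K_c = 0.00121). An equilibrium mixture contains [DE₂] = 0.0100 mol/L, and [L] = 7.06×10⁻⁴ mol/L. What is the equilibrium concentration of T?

At equilibrium, K_c = [DE₂]³·[T]³ / [L]² = 0.00121.
(0.0100)³·([T])³ / (7.06×10⁻⁴)² = 0.00121
[T]³ = 6.03×10⁻⁴ ⇒ [T] = 0.0845 mol/L

[T] = 0.0845 mol/L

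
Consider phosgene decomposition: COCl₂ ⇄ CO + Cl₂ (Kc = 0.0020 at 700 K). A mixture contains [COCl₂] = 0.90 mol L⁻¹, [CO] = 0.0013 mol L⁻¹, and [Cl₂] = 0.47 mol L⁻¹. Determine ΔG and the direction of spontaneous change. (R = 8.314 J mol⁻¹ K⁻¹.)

Qc = [CO]·[Cl₂] / [COCl₂] = (0.0013)·(0.47) / (0.90) = 6.79×10⁻⁴
ΔG = RT ln(Qc/Kc) = (8.314 J mol⁻¹ K⁻¹)(700 K) × ln(6.79×10⁻⁴/0.0020)
   = (5.820 kJ/mol)(-1.080) = -6.29 kJ/mol
ΔG < 0, so the forward reaction is spontaneous (proceeds forward).

ΔG = -6.29 kJ/mol; the forward reaction is spontaneous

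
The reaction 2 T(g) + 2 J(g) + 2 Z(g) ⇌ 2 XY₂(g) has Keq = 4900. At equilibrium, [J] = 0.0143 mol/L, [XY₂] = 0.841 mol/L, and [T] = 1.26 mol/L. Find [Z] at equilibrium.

[Z] = 0.667 mol/L

At equilibrium, Keq = [XY₂]² / ([T]²·[J]²·[Z]²) = 4900.
(0.841)² / ((1.26)²·(0.0143)²·([Z])²) = 4900
[Z]² = 0.445 ⇒ [Z] = 0.667 mol/L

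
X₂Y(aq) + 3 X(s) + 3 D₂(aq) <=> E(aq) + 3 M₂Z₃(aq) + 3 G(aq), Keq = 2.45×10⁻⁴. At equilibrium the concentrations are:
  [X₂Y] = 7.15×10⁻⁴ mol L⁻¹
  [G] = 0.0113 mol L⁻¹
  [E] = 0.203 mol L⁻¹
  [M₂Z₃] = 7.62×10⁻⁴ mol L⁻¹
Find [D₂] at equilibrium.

(X is a pure solid — omitted from Keq.)
At equilibrium, Keq = [E]·[M₂Z₃]³·[G]³ / ([X₂Y]·[D₂]³) = 2.45×10⁻⁴.
(0.203)·(7.62×10⁻⁴)³·(0.0113)³ / ((7.15×10⁻⁴)·([D₂])³) = 2.45×10⁻⁴
[D₂]³ = 7.40×10⁻¹⁰ ⇒ [D₂] = 9.04×10⁻⁴ mol L⁻¹

[D₂] = 9.04×10⁻⁴ mol L⁻¹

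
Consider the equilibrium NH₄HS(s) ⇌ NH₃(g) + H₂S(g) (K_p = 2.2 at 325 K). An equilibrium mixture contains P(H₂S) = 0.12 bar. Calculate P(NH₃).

(NH₄HS is a pure solid — omitted from K_p.)
At equilibrium, K_p = P(NH₃)·P(H₂S) = 2.2.
(P(NH₃))·(0.12) = 2.2
P(NH₃) = 18.3 = 18 bar

P(NH₃) = 18 bar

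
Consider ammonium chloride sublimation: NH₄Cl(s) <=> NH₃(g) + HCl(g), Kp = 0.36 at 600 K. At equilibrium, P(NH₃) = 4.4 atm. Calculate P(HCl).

(NH₄Cl is a pure solid — omitted from Kp.)
At equilibrium, Kp = P(NH₃)·P(HCl) = 0.36.
(4.4)·(P(HCl)) = 0.36
P(HCl) = 0.0818 = 0.082 atm

P(HCl) = 0.082 atm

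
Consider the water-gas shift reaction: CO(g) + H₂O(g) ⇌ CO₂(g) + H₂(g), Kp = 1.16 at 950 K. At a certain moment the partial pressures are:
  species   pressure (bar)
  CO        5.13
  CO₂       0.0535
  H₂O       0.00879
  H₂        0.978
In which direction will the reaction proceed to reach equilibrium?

at equilibrium

Qp = P(CO₂)·P(H₂) / (P(CO)·P(H₂O)) = (0.0535)·(0.978) / ((5.13)·(0.00879)) = 1.16
Qp = 1.16 = Kp, so the system is already at equilibrium.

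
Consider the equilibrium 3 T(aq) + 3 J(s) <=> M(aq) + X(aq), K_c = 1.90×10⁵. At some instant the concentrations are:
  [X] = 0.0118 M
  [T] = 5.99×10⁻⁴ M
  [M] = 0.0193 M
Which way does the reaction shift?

to the left

(J is a pure solid — omitted from Q_c.)
Q_c = [M]·[X] / [T]³ = (0.0193)·(0.0118) / (5.99×10⁻⁴)³ = 1.06×10⁶
Q_c = 1.06×10⁶ > K_c = 1.90×10⁵, so the reverse reaction proceeds.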